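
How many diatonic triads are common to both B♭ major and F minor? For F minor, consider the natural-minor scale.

Diatonic triads of B♭ major: B♭ (I), Cm (ii), Dm (iii), E♭ (IV), F (V), Gm (vi), Adim (vii°).
Diatonic triads of F minor (natural minor): Fm (i), Gdim (ii°), A♭ (III), B♭m (iv), Cm (v), D♭ (VI), E♭ (VII).
Matching root and quality in both lists: Cm, E♭.
That gives 2 common triads.

2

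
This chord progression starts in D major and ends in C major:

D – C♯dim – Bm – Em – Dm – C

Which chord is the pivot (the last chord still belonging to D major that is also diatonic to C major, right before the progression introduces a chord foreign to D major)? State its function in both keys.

Chords diatonic to D major: D, Em, F♯m, G, A, Bm, C♯dim.
Reading the progression, the first chord not in that set is Dm, so the modulation leaves D major there.
The chord immediately before Dm is Em, which is diatonic to both keys: ii in D major and iii in C major.

Em — ii in D major, iii in C major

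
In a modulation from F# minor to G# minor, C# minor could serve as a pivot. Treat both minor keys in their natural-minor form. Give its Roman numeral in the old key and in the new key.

The scale of F# minor (natural minor) is F# G# A B C# D E; C# is degree 5, and the triad built there (C#-E-G#) is minor, so it is v.
The scale of G# minor (natural minor) is G# A# B C# D# E F#; C# is degree 4, and the triad built there (C#-E-G#) is minor, so it is iv.

v in F# minor; iv in G# minor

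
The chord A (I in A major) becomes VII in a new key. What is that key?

The numeral VII denotes a major triad on scale degree 7. With A on degree 7, the tonic of the new key is B.
Degree 7 carries a major triad in natural-minor keys, so the destination is B minor.
Check: the diatonic triads of B minor (natural minor) are Bm (i), C♯dim (ii°), D (III), Em (iv), F♯m (v), G (VI), A (VII) — A is indeed VII.

B minor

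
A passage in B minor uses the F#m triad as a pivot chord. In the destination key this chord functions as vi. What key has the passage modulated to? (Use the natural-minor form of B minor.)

A major

The numeral vi denotes a minor triad on scale degree 6. With F# on degree 6, the tonic of the new key is A.
Degree 6 carries a minor triad in major keys, so the destination is A major.
Check: the diatonic triads of A major are A (I), Bm (ii), C#m (iii), D (IV), E (V), F#m (vi), G#dim (vii°) — F#m is indeed vi.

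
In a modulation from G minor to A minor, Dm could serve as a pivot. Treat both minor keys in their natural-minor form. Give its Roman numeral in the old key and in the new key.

v in G minor; iv in A minor

The scale of G minor (natural minor) is G A Bb C D Eb F; D is degree 5, and the triad built there (D-F-A) is minor, so it is v.
The scale of A minor (natural minor) is A B C D E F G; D is degree 4, and the triad built there (D-F-A) is minor, so it is iv.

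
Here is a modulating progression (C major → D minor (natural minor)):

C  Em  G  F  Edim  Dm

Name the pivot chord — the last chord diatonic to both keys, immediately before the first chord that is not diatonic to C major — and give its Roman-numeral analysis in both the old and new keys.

F — IV in C major, III in D minor

Chords diatonic to C major: C, Dm, Em, F, G, Am, Bdim.
Reading the progression, the first chord not in that set is Edim, so the modulation leaves C major there.
The chord immediately before Edim is F, which is diatonic to both keys: IV in C major and III in D minor.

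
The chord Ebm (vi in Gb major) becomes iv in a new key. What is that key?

The numeral iv denotes a minor triad on scale degree 4. With Eb on degree 4, the tonic of the new key is Bb.
Degree 4 carries a minor triad in minor keys, so the destination is Bb minor.
Check: the diatonic triads of Bb minor (natural minor) are Bbm (i), Cdim (ii°), Db (III), Ebm (iv), Fm (v), Gb (VI), Ab (VII) — Ebm is indeed iv.

Bb minor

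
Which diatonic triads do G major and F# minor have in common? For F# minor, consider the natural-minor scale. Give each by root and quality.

Triads in G major: G (I), Am (ii), Bm (iii), C (IV), D (V), Em (vi), F#dim (vii°).
Triads in F# minor (natural minor): F#m (i), G#dim (ii°), A (III), Bm (iv), C#m (v), D (VI), E (VII).
Shared triads with their functions: Bm (iii in G major, iv in F# minor); D (V in G major, VI in F# minor).

Bm, D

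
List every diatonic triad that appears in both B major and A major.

Triads in B major: B major (I), C♯ minor (ii), D♯ minor (iii), E major (IV), F♯ major (V), G♯ minor (vi), A♯ diminished (vii°).
Triads in A major: A major (I), B minor (ii), C♯ minor (iii), D major (IV), E major (V), F♯ minor (vi), G♯ diminished (vii°).
Shared triads with their functions: C♯ minor (ii in B major, iii in A major); E major (IV in B major, V in A major).

C♯m, E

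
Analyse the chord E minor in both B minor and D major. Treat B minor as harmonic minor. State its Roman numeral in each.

The scale of B minor (harmonic minor) is B C♯ D E F♯ G A♯; E is degree 4, and the triad built there (E-G-B) is minor, so it is iv.
The scale of D major is D E F♯ G A B C♯; E is degree 2, and the triad built there (E-G-B) is minor, so it is ii.

iv in B minor; ii in D major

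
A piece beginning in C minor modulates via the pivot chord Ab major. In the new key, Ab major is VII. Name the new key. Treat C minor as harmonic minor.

Bb minor

The numeral VII denotes a major triad on scale degree 7. With Ab on degree 7, the tonic of the new key is Bb.
Degree 7 carries a major triad in natural-minor keys, so the destination is Bb minor.
Check: the diatonic triads of Bb minor (natural minor) are Bbm (i), Cdim (ii°), Db (III), Ebm (iv), Fm (v), Gb (VI), Ab (VII) — Ab major is indeed VII.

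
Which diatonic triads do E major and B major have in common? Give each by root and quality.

E, G#m, B, C#m

Triads in E major: E (I), F#m (ii), G#m (iii), A (IV), B (V), C#m (vi), D#dim (vii°).
Triads in B major: B (I), C#m (ii), D#m (iii), E (IV), F# (V), G#m (vi), A#dim (vii°).
Shared triads with their functions: E (I in E major, IV in B major); G#m (iii in E major, vi in B major); B (V in E major, I in B major); C#m (vi in E major, ii in B major).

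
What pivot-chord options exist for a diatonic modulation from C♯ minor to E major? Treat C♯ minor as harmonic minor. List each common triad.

C♯m, D♯dim, F♯m, A

Triads in C♯ minor (harmonic minor): C♯ minor (i), D♯ diminished (ii°), E augmented (III+), F♯ minor (iv), G♯ major (V), A major (VI), B♯ diminished (vii°).
Triads in E major: E major (I), F♯ minor (ii), G♯ minor (iii), A major (IV), B major (V), C♯ minor (vi), D♯ diminished (vii°).
Shared triads with their functions: C♯ minor (i in C♯ minor, vi in E major); D♯ diminished (ii° in C♯ minor, vii° in E major); F♯ minor (iv in C♯ minor, ii in E major); A major (VI in C♯ minor, IV in E major).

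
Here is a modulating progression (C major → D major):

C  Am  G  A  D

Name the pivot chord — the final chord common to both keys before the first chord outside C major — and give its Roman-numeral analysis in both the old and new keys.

G — V in C major, IV in D major

Chords diatonic to C major: C, Dm, Em, F, G, Am, Bdim.
Reading the progression, the first chord not in that set is A, so the modulation leaves C major there.
The chord immediately before A is G, which is diatonic to both keys: V in C major and IV in D major.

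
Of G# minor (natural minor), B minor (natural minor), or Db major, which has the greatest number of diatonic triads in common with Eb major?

Triads of Eb major: Eb major (I), F minor (ii), G minor (iii), Ab major (IV), Bb major (V), C minor (vi), D diminished (vii°).
G# minor (natural minor) shares 0: none.
B minor (natural minor) shares 0: none.
Db major shares 2: Fm, Ab.
The most common triads (2) are shared with Db major.

Db major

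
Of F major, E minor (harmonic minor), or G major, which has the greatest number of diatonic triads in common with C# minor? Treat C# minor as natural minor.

Triads of C# minor (natural minor): C#m (i), D#dim (ii°), E (III), F#m (iv), G#m (v), A (VI), B (VII).
F major shares 0: none.
E minor (harmonic minor) shares 2: D#dim, B.
G major shares 0: none.
The most common triads (2) are shared with E minor.

E minor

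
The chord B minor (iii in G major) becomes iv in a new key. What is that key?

The numeral iv denotes a minor triad on scale degree 4. With B on degree 4, the tonic of the new key is F♯.
Degree 4 carries a minor triad in minor keys, so the destination is F♯ minor.
Check: the diatonic triads of F♯ minor (natural minor) are F♯m (i), G♯dim (ii°), A (III), Bm (iv), C♯m (v), D (VI), E (VII) — B minor is indeed iv.

F♯ minor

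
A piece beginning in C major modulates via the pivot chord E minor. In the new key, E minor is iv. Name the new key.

B minor

The numeral iv denotes a minor triad on scale degree 4. With E on degree 4, the tonic of the new key is B.
Degree 4 carries a minor triad in minor keys, so the destination is B minor.
Check: the diatonic triads of B minor (natural minor) are Bm (i), C#dim (ii°), D (III), Em (iv), F#m (v), G (VI), A (VII) — E minor is indeed iv.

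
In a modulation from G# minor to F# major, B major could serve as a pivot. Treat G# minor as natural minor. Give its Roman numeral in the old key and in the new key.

The scale of G# minor (natural minor) is G# A# B C# D# E F#; B is degree 3, and the triad built there (B-D#-F#) is major, so it is III.
The scale of F# major is F# G# A# B C# D# E#; B is degree 4, and the triad built there (B-D#-F#) is major, so it is IV.

III in G# minor; IV in F# major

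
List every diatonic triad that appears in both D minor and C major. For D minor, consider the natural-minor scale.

Dm, F, Am, C

Triads in D minor (natural minor): D minor (i), E diminished (ii°), F major (III), G minor (iv), A minor (v), B♭ major (VI), C major (VII).
Triads in C major: C major (I), D minor (ii), E minor (iii), F major (IV), G major (V), A minor (vi), B diminished (vii°).
Shared triads with their functions: D minor (i in D minor, ii in C major); F major (III in D minor, IV in C major); A minor (v in D minor, vi in C major); C major (VII in D minor, I in C major).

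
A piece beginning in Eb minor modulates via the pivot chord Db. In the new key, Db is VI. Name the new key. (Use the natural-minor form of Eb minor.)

The numeral VI denotes a major triad on scale degree 6. With Db on degree 6, the tonic of the new key is F.
Degree 6 carries a major triad in minor keys, so the destination is F minor.
Check: the diatonic triads of F minor (natural minor) are Fm (i), Gdim (ii°), Ab (III), Bbm (iv), Cm (v), Db (VI), Eb (VII) — Db is indeed VI.

F minor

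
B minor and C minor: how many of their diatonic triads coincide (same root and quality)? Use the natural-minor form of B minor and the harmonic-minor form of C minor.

Diatonic triads of B minor (natural minor): B minor (i), C# diminished (ii°), D major (III), E minor (iv), F# minor (v), G major (VI), A major (VII).
Diatonic triads of C minor (harmonic minor): C minor (i), D diminished (ii°), Eb augmented (III+), F minor (iv), G major (V), Ab major (VI), B diminished (vii°).
Matching root and quality in both lists: G major.
That gives 1 common triad.

1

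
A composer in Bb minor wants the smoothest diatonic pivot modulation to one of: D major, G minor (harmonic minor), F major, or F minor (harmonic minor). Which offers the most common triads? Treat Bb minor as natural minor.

Triads of Bb minor (natural minor): Bbm (i), Cdim (ii°), Db (III), Ebm (iv), Fm (v), Gb (VI), Ab (VII).
D major shares 0: none.
G minor (harmonic minor) shares 0: none.
F major shares 0: none.
F minor (harmonic minor) shares 3: Bbm, Db, Fm.
The most common triads (3) are shared with F minor.

F minor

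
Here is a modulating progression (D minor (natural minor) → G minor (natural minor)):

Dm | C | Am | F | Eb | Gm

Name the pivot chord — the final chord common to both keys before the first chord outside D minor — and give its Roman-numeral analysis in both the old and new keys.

Chords diatonic to D minor: Dm, Edim, F, Gm, Am, Bb, C.
Reading the progression, the first chord not in that set is Eb, so the modulation leaves D minor there.
The chord immediately before Eb is F, which is diatonic to both keys: III in D minor and VII in G minor.

F — III in D minor, VII in G minor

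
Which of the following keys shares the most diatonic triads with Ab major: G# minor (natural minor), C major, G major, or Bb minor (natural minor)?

Triads of Ab major: Ab major (I), Bb minor (ii), C minor (iii), Db major (IV), Eb major (V), F minor (vi), G diminished (vii°).
G# minor (natural minor) shares 0: none.
C major shares 0: none.
G major shares 0: none.
Bb minor (natural minor) shares 4: Ab, Bbm, Db, Fm.
The most common triads (4) are shared with Bb minor.

Bb minor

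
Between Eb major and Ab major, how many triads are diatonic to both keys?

Diatonic triads of Eb major: Eb (I), Fm (ii), Gm (iii), Ab (IV), Bb (V), Cm (vi), Ddim (vii°).
Diatonic triads of Ab major: Ab (I), Bbm (ii), Cm (iii), Db (IV), Eb (V), Fm (vi), Gdim (vii°).
Matching root and quality in both lists: Eb, Fm, Ab, Cm.
That gives 4 common triads.

4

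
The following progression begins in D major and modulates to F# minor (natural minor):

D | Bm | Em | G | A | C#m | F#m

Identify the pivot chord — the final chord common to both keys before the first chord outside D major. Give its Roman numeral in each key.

Chords diatonic to D major: D, Em, F#m, G, A, Bm, C#dim.
Reading the progression, the first chord not in that set is C#m, so the modulation leaves D major there.
The chord immediately before C#m is A, which is diatonic to both keys: V in D major and III in F# minor.

A — V in D major, III in F# minor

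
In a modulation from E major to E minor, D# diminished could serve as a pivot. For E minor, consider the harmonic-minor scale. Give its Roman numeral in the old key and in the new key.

vii° in E major; vii° in E minor

The scale of E major is E F# G# A B C# D#; D# is degree 7, and the triad built there (D#-F#-A) is diminished, so it is vii°.
The scale of E minor (harmonic minor) is E F# G A B C D#; D# is degree 7, and the triad built there (D#-F#-A) is diminished, so it is vii°.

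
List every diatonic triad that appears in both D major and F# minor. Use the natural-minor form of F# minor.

D, F#m, A, Bm

Triads in D major: D major (I), E minor (ii), F# minor (iii), G major (IV), A major (V), B minor (vi), C# diminished (vii°).
Triads in F# minor (natural minor): F# minor (i), G# diminished (ii°), A major (III), B minor (iv), C# minor (v), D major (VI), E major (VII).
Shared triads with their functions: D major (I in D major, VI in F# minor); F# minor (iii in D major, i in F# minor); A major (V in D major, III in F# minor); B minor (vi in D major, iv in F# minor).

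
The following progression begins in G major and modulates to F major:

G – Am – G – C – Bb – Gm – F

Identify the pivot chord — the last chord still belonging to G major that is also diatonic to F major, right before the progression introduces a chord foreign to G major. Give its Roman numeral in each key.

Chords diatonic to G major: G, Am, Bm, C, D, Em, F#dim.
Reading the progression, the first chord not in that set is Bb, so the modulation leaves G major there.
The chord immediately before Bb is C, which is diatonic to both keys: IV in G major and V in F major.

C — IV in G major, V in F major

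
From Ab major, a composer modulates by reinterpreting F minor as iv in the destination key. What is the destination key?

The numeral iv denotes a minor triad on scale degree 4. With F on degree 4, the tonic of the new key is C.
Degree 4 carries a minor triad in minor keys, so the destination is C minor.
Check: the diatonic triads of C minor (natural minor) are Cm (i), Ddim (ii°), Eb (III), Fm (iv), Gm (v), Ab (VI), Bb (VII) — F minor is indeed iv.

C minor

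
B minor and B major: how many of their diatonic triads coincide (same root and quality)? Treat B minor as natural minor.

0

Diatonic triads of B minor (natural minor): Bm (i), C♯dim (ii°), D (III), Em (iv), F♯m (v), G (VI), A (VII).
Diatonic triads of B major: B (I), C♯m (ii), D♯m (iii), E (IV), F♯ (V), G♯m (vi), A♯dim (vii°).
No triad has the same root and quality in both keys.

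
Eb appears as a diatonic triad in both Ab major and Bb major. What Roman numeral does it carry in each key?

V in Ab major; IV in Bb major

The scale of Ab major is Ab Bb C Db Eb F G; Eb is degree 5, and the triad built there (Eb-G-Bb) is major, so it is V.
The scale of Bb major is Bb C D Eb F G A; Eb is degree 4, and the triad built there (Eb-G-Bb) is major, so it is IV.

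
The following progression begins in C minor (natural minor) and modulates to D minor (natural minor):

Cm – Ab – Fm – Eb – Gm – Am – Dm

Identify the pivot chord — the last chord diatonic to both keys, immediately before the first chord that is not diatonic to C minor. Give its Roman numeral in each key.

Gm — v in C minor, iv in D minor

Chords diatonic to C minor: Cm, Ddim, Eb, Fm, Gm, Ab, Bb.
Reading the progression, the first chord not in that set is Am, so the modulation leaves C minor there.
The chord immediately before Am is Gm, which is diatonic to both keys: v in C minor and iv in D minor.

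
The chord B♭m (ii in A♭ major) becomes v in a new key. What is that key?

E♭ minor

The numeral v denotes a minor triad on scale degree 5. With B♭ on degree 5, the tonic of the new key is E♭.
Degree 5 carries a minor triad in natural-minor keys, so the destination is E♭ minor.
Check: the diatonic triads of E♭ minor (natural minor) are E♭m (i), Fdim (ii°), G♭ (III), A♭m (iv), B♭m (v), C♭ (VI), D♭ (VII) — B♭m is indeed v.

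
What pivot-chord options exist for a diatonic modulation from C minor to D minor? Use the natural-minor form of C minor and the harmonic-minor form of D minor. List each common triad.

Gm, Bb

Triads in C minor (natural minor): Cm (i), Ddim (ii°), Eb (III), Fm (iv), Gm (v), Ab (VI), Bb (VII).
Triads in D minor (harmonic minor): Dm (i), Edim (ii°), Faug (III+), Gm (iv), A (V), Bb (VI), C#dim (vii°).
Shared triads with their functions: Gm (v in C minor, iv in D minor); Bb (VII in C minor, VI in D minor).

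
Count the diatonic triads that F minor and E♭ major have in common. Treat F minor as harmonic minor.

1

Diatonic triads of F minor (harmonic minor): Fm (i), Gdim (ii°), A♭aug (III+), B♭m (iv), C (V), D♭ (VI), Edim (vii°).
Diatonic triads of E♭ major: E♭ (I), Fm (ii), Gm (iii), A♭ (IV), B♭ (V), Cm (vi), Ddim (vii°).
Matching root and quality in both lists: Fm.
That gives 1 common triad.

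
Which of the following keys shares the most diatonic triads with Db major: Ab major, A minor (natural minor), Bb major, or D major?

Triads of Db major: Db major (I), Eb minor (ii), F minor (iii), Gb major (IV), Ab major (V), Bb minor (vi), C diminished (vii°).
Ab major shares 4: Db, Fm, Ab, Bbm.
A minor (natural minor) shares 0: none.
Bb major shares 0: none.
D major shares 0: none.
The most common triads (4) are shared with Ab major.

Ab major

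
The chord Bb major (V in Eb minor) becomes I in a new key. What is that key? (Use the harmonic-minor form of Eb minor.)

Bb major

The numeral I denotes a major triad on scale degree 1. With Bb on degree 1, the tonic of the new key is Bb.
Degree 1 carries a major triad in major keys, so the destination is Bb major.
Check: the diatonic triads of Bb major are Bb (I), Cm (ii), Dm (iii), Eb (IV), F (V), Gm (vi), Adim (vii°) — Bb major is indeed I.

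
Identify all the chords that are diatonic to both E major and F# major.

Triads in E major: E major (I), F# minor (ii), G# minor (iii), A major (IV), B major (V), C# minor (vi), D# diminished (vii°).
Triads in F# major: F# major (I), G# minor (ii), A# minor (iii), B major (IV), C# major (V), D# minor (vi), E# diminished (vii°).
Shared triads with their functions: G# minor (iii in E major, ii in F# major); B major (V in E major, IV in F# major).

G#m, B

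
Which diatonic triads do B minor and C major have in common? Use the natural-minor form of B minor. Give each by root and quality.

Em, G

Triads in B minor (natural minor): Bm (i), C♯dim (ii°), D (III), Em (iv), F♯m (v), G (VI), A (VII).
Triads in C major: C (I), Dm (ii), Em (iii), F (IV), G (V), Am (vi), Bdim (vii°).
Shared triads with their functions: Em (iv in B minor, iii in C major); G (VI in B minor, V in C major).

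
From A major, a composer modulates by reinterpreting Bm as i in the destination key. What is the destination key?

The numeral i denotes a minor triad on scale degree 1. With B on degree 1, the tonic of the new key is B.
Degree 1 carries a minor triad in minor keys, so the destination is B minor.
Check: the diatonic triads of B minor (natural minor) are Bm (i), C#dim (ii°), D (III), Em (iv), F#m (v), G (VI), A (VII) — Bm is indeed i.

B minor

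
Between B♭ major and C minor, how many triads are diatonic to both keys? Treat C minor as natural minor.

4

Diatonic triads of B♭ major: B♭ major (I), C minor (ii), D minor (iii), E♭ major (IV), F major (V), G minor (vi), A diminished (vii°).
Diatonic triads of C minor (natural minor): C minor (i), D diminished (ii°), E♭ major (III), F minor (iv), G minor (v), A♭ major (VI), B♭ major (VII).
Matching root and quality in both lists: B♭ major, C minor, E♭ major, G minor.
That gives 4 common triads.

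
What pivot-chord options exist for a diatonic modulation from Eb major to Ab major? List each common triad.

Eb, Fm, Ab, Cm

Triads in Eb major: Eb (I), Fm (ii), Gm (iii), Ab (IV), Bb (V), Cm (vi), Ddim (vii°).
Triads in Ab major: Ab (I), Bbm (ii), Cm (iii), Db (IV), Eb (V), Fm (vi), Gdim (vii°).
Shared triads with their functions: Eb (I in Eb major, V in Ab major); Fm (ii in Eb major, vi in Ab major); Ab (IV in Eb major, I in Ab major); Cm (vi in Eb major, iii in Ab major).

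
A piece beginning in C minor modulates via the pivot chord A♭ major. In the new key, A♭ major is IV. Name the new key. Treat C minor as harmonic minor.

E♭ major

The numeral IV denotes a major triad on scale degree 4. With A♭ on degree 4, the tonic of the new key is E♭.
Degree 4 carries a major triad in major keys, so the destination is E♭ major.
Check: the diatonic triads of E♭ major are E♭ (I), Fm (ii), Gm (iii), A♭ (IV), B♭ (V), Cm (vi), Ddim (vii°) — A♭ major is indeed IV.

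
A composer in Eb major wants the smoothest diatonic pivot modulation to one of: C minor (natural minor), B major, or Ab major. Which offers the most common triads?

C minor

Triads of Eb major: Eb major (I), F minor (ii), G minor (iii), Ab major (IV), Bb major (V), C minor (vi), D diminished (vii°).
C minor (natural minor) shares 7: Eb, Fm, Gm, Ab, Bb, Cm, Ddim.
B major shares 0: none.
Ab major shares 4: Eb, Fm, Ab, Cm.
The most common triads (7) are shared with C minor.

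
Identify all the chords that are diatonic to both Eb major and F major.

Gm, Bb

Triads in Eb major: Eb (I), Fm (ii), Gm (iii), Ab (IV), Bb (V), Cm (vi), Ddim (vii°).
Triads in F major: F (I), Gm (ii), Am (iii), Bb (IV), C (V), Dm (vi), Edim (vii°).
Shared triads with their functions: Gm (iii in Eb major, ii in F major); Bb (V in Eb major, IV in F major).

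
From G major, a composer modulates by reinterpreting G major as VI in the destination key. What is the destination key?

B minor

The numeral VI denotes a major triad on scale degree 6. With G on degree 6, the tonic of the new key is B.
Degree 6 carries a major triad in minor keys, so the destination is B minor.
Check: the diatonic triads of B minor (natural minor) are Bm (i), C#dim (ii°), D (III), Em (iv), F#m (v), G (VI), A (VII) — G major is indeed VI.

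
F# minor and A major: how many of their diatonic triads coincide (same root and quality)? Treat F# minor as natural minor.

7

Diatonic triads of F# minor (natural minor): F#m (i), G#dim (ii°), A (III), Bm (iv), C#m (v), D (VI), E (VII).
Diatonic triads of A major: A (I), Bm (ii), C#m (iii), D (IV), E (V), F#m (vi), G#dim (vii°).
Matching root and quality in both lists: F#m, G#dim, A, Bm, C#m, D, E.
That gives 7 common triads.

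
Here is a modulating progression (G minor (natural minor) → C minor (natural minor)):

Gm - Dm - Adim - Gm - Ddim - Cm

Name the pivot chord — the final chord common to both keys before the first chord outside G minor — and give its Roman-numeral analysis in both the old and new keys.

Gm — i in G minor, v in C minor

Chords diatonic to G minor: Gm, Adim, Bb, Cm, Dm, Eb, F.
Reading the progression, the first chord not in that set is Ddim, so the modulation leaves G minor there.
The chord immediately before Ddim is Gm, which is diatonic to both keys: i in G minor and v in C minor.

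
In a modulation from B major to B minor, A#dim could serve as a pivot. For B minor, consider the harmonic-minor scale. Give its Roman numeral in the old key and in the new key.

vii° in B major; vii° in B minor

The scale of B major is B C# D# E F# G# A#; A# is degree 7, and the triad built there (A#-C#-E) is diminished, so it is vii°.
The scale of B minor (harmonic minor) is B C# D E F# G A#; A# is degree 7, and the triad built there (A#-C#-E) is diminished, so it is vii°.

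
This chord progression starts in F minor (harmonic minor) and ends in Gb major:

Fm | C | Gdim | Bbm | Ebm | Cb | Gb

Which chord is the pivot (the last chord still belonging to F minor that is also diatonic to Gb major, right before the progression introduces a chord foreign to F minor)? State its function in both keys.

Bbm — iv in F minor, iii in Gb major

Chords diatonic to F minor: Fm, Gdim, Abaug, Bbm, C, Db, Edim.
Reading the progression, the first chord not in that set is Ebm, so the modulation leaves F minor there.
The chord immediately before Ebm is Bbm, which is diatonic to both keys: iv in F minor and iii in Gb major.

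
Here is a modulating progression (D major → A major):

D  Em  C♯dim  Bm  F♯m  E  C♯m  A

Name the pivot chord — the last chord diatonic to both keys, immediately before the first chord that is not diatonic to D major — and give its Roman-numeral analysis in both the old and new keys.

Chords diatonic to D major: D, Em, F♯m, G, A, Bm, C♯dim.
Reading the progression, the first chord not in that set is E, so the modulation leaves D major there.
The chord immediately before E is F♯m, which is diatonic to both keys: iii in D major and vi in A major.

F♯m — iii in D major, vi in A major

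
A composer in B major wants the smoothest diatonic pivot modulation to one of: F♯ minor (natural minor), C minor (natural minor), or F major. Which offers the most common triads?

F♯ minor

Triads of B major: B (I), C♯m (ii), D♯m (iii), E (IV), F♯ (V), G♯m (vi), A♯dim (vii°).
F♯ minor (natural minor) shares 2: C♯m, E.
C minor (natural minor) shares 0: none.
F major shares 0: none.
The most common triads (2) are shared with F♯ minor.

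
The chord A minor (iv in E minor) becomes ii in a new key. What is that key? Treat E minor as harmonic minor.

G major

The numeral ii denotes a minor triad on scale degree 2. With A on degree 2, the tonic of the new key is G.
Degree 2 carries a minor triad in major keys, so the destination is G major.
Check: the diatonic triads of G major are G (I), Am (ii), Bm (iii), C (IV), D (V), Em (vi), F#dim (vii°) — A minor is indeed ii.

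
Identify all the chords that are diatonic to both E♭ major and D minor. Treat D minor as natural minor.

Gm, B♭

Triads in E♭ major: E♭ (I), Fm (ii), Gm (iii), A♭ (IV), B♭ (V), Cm (vi), Ddim (vii°).
Triads in D minor (natural minor): Dm (i), Edim (ii°), F (III), Gm (iv), Am (v), B♭ (VI), C (VII).
Shared triads with their functions: Gm (iii in E♭ major, iv in D minor); B♭ (V in E♭ major, VI in D minor).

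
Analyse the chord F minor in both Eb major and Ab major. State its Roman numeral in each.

The scale of Eb major is Eb F G Ab Bb C D; F is degree 2, and the triad built there (F-Ab-C) is minor, so it is ii.
The scale of Ab major is Ab Bb C Db Eb F G; F is degree 6, and the triad built there (F-Ab-C) is minor, so it is vi.

ii in Eb major; vi in Ab major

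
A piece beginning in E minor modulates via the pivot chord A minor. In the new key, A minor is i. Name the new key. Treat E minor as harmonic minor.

A minor

The numeral i denotes a minor triad on scale degree 1. With A on degree 1, the tonic of the new key is A.
Degree 1 carries a minor triad in minor keys, so the destination is A minor.
Check: the diatonic triads of A minor (natural minor) are Am (i), Bdim (ii°), C (III), Dm (iv), Em (v), F (VI), G (VII) — A minor is indeed i.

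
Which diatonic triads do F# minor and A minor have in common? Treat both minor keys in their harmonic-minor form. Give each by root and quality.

Triads in F# minor (harmonic minor): F#m (i), G#dim (ii°), Aaug (III+), Bm (iv), C# (V), D (VI), E#dim (vii°).
Triads in A minor (harmonic minor): Am (i), Bdim (ii°), Caug (III+), Dm (iv), E (V), F (VI), G#dim (vii°).
Shared triads with their functions: G#dim (ii° in F# minor, vii° in A minor).

G#dim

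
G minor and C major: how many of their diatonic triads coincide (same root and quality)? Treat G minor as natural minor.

Diatonic triads of G minor (natural minor): G minor (i), A diminished (ii°), Bb major (III), C minor (iv), D minor (v), Eb major (VI), F major (VII).
Diatonic triads of C major: C major (I), D minor (ii), E minor (iii), F major (IV), G major (V), A minor (vi), B diminished (vii°).
Matching root and quality in both lists: D minor, F major.
That gives 2 common triads.

2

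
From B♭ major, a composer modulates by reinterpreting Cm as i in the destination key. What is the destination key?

The numeral i denotes a minor triad on scale degree 1. With C on degree 1, the tonic of the new key is C.
Degree 1 carries a minor triad in minor keys, so the destination is C minor.
Check: the diatonic triads of C minor (natural minor) are Cm (i), Ddim (ii°), E♭ (III), Fm (iv), Gm (v), A♭ (VI), B♭ (VII) — Cm is indeed i.

C minor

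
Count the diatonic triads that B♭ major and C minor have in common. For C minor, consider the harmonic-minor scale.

1

Diatonic triads of B♭ major: B♭ (I), Cm (ii), Dm (iii), E♭ (IV), F (V), Gm (vi), Adim (vii°).
Diatonic triads of C minor (harmonic minor): Cm (i), Ddim (ii°), E♭aug (III+), Fm (iv), G (V), A♭ (VI), Bdim (vii°).
Matching root and quality in both lists: Cm.
That gives 1 common triad.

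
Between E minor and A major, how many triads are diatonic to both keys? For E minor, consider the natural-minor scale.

2

Diatonic triads of E minor (natural minor): E minor (i), F# diminished (ii°), G major (III), A minor (iv), B minor (v), C major (VI), D major (VII).
Diatonic triads of A major: A major (I), B minor (ii), C# minor (iii), D major (IV), E major (V), F# minor (vi), G# diminished (vii°).
Matching root and quality in both lists: B minor, D major.
That gives 2 common triads.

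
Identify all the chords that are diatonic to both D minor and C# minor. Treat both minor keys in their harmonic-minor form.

A

Triads in D minor (harmonic minor): Dm (i), Edim (ii°), Faug (III+), Gm (iv), A (V), Bb (VI), C#dim (vii°).
Triads in C# minor (harmonic minor): C#m (i), D#dim (ii°), Eaug (III+), F#m (iv), G# (V), A (VI), B#dim (vii°).
Shared triads with their functions: A (V in D minor, VI in C# minor).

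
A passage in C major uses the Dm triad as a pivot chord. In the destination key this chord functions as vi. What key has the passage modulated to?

F major

The numeral vi denotes a minor triad on scale degree 6. With D on degree 6, the tonic of the new key is F.
Degree 6 carries a minor triad in major keys, so the destination is F major.
Check: the diatonic triads of F major are F (I), Gm (ii), Am (iii), Bb (IV), C (V), Dm (vi), Edim (vii°) — Dm is indeed vi.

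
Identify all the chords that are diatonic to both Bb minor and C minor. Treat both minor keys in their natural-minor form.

Triads in Bb minor (natural minor): Bbm (i), Cdim (ii°), Db (III), Ebm (iv), Fm (v), Gb (VI), Ab (VII).
Triads in C minor (natural minor): Cm (i), Ddim (ii°), Eb (III), Fm (iv), Gm (v), Ab (VI), Bb (VII).
Shared triads with their functions: Fm (v in Bb minor, iv in C minor); Ab (VII in Bb minor, VI in C minor).

Fm, Ab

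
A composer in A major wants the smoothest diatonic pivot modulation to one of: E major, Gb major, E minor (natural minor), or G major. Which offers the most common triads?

E major

Triads of A major: A (I), Bm (ii), C#m (iii), D (IV), E (V), F#m (vi), G#dim (vii°).
E major shares 4: A, C#m, E, F#m.
Gb major shares 0: none.
E minor (natural minor) shares 2: Bm, D.
G major shares 2: Bm, D.
The most common triads (4) are shared with E major.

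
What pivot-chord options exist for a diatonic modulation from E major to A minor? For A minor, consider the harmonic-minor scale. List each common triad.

Triads in E major: E (I), F#m (ii), G#m (iii), A (IV), B (V), C#m (vi), D#dim (vii°).
Triads in A minor (harmonic minor): Am (i), Bdim (ii°), Caug (III+), Dm (iv), E (V), F (VI), G#dim (vii°).
Shared triads with their functions: E (I in E major, V in A minor).

E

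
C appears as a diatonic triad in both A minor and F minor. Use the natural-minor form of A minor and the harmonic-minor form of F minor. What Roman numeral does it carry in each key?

III in A minor; V in F minor

The scale of A minor (natural minor) is A B C D E F G; C is degree 3, and the triad built there (C-E-G) is major, so it is III.
The scale of F minor (harmonic minor) is F G Ab Bb C Db E; C is degree 5, and the triad built there (C-E-G) is major, so it is V.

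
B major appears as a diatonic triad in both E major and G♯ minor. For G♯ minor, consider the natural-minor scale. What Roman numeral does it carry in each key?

V in E major; III in G♯ minor

The scale of E major is E F♯ G♯ A B C♯ D♯; B is degree 5, and the triad built there (B-D♯-F♯) is major, so it is V.
The scale of G♯ minor (natural minor) is G♯ A♯ B C♯ D♯ E F♯; B is degree 3, and the triad built there (B-D♯-F♯) is major, so it is III.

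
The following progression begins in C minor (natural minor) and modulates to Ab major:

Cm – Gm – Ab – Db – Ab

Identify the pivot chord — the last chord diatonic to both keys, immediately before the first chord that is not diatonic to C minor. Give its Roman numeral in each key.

Chords diatonic to C minor: Cm, Ddim, Eb, Fm, Gm, Ab, Bb.
Reading the progression, the first chord not in that set is Db, so the modulation leaves C minor there.
The chord immediately before Db is Ab, which is diatonic to both keys: VI in C minor and I in Ab major.

Ab — VI in C minor, I in Ab major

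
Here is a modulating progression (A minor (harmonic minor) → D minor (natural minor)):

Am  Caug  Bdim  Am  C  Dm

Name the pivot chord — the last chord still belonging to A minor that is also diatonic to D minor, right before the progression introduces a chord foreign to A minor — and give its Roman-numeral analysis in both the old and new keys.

Am — i in A minor, v in D minor

Chords diatonic to A minor: Am, Bdim, Caug, Dm, E, F, G#dim.
Reading the progression, the first chord not in that set is C, so the modulation leaves A minor there.
The chord immediately before C is Am, which is diatonic to both keys: i in A minor and v in D minor.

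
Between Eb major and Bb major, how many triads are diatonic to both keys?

4

Diatonic triads of Eb major: Eb (I), Fm (ii), Gm (iii), Ab (IV), Bb (V), Cm (vi), Ddim (vii°).
Diatonic triads of Bb major: Bb (I), Cm (ii), Dm (iii), Eb (IV), F (V), Gm (vi), Adim (vii°).
Matching root and quality in both lists: Eb, Gm, Bb, Cm.
That gives 4 common triads.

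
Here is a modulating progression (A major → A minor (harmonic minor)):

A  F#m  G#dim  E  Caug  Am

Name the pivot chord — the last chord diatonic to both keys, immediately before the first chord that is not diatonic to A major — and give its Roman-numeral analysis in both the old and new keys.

E — V in A major, V in A minor

Chords diatonic to A major: A, Bm, C#m, D, E, F#m, G#dim.
Reading the progression, the first chord not in that set is Caug, so the modulation leaves A major there.
The chord immediately before Caug is E, which is diatonic to both keys: V in A major and V in A minor.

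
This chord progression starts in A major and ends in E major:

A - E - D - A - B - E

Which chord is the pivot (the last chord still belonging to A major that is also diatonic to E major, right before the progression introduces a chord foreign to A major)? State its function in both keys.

A — I in A major, IV in E major

Chords diatonic to A major: A, Bm, C♯m, D, E, F♯m, G♯dim.
Reading the progression, the first chord not in that set is B, so the modulation leaves A major there.
The chord immediately before B is A, which is diatonic to both keys: I in A major and IV in E major.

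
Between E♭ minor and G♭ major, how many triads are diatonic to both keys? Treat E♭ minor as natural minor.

7

Diatonic triads of E♭ minor (natural minor): E♭ minor (i), F diminished (ii°), G♭ major (III), A♭ minor (iv), B♭ minor (v), C♭ major (VI), D♭ major (VII).
Diatonic triads of G♭ major: G♭ major (I), A♭ minor (ii), B♭ minor (iii), C♭ major (IV), D♭ major (V), E♭ minor (vi), F diminished (vii°).
Matching root and quality in both lists: E♭ minor, F diminished, G♭ major, A♭ minor, B♭ minor, C♭ major, D♭ major.
That gives 7 common triads.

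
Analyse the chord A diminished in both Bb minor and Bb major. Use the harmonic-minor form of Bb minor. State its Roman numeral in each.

The scale of Bb minor (harmonic minor) is Bb C Db Eb F Gb A; A is degree 7, and the triad built there (A-C-Eb) is diminished, so it is vii°.
The scale of Bb major is Bb C D Eb F G A; A is degree 7, and the triad built there (A-C-Eb) is diminished, so it is vii°.

vii° in Bb minor; vii° in Bb major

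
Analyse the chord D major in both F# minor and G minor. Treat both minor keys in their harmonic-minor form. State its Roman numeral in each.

VI in F# minor; V in G minor

The scale of F# minor (harmonic minor) is F# G# A B C# D E#; D is degree 6, and the triad built there (D-F#-A) is major, so it is VI.
The scale of G minor (harmonic minor) is G A Bb C D Eb F#; D is degree 5, and the triad built there (D-F#-A) is major, so it is V.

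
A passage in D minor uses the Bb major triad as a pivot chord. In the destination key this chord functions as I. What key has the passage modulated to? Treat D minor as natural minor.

Bb major

The numeral I denotes a major triad on scale degree 1. With Bb on degree 1, the tonic of the new key is Bb.
Degree 1 carries a major triad in major keys, so the destination is Bb major.
Check: the diatonic triads of Bb major are Bb (I), Cm (ii), Dm (iii), Eb (IV), F (V), Gm (vi), Adim (vii°) — Bb major is indeed I.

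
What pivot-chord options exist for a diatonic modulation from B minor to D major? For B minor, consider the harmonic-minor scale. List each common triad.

Bm, C#dim, Em, G

Triads in B minor (harmonic minor): Bm (i), C#dim (ii°), Daug (III+), Em (iv), F# (V), G (VI), A#dim (vii°).
Triads in D major: D (I), Em (ii), F#m (iii), G (IV), A (V), Bm (vi), C#dim (vii°).
Shared triads with their functions: Bm (i in B minor, vi in D major); C#dim (ii° in B minor, vii° in D major); Em (iv in B minor, ii in D major); G (VI in B minor, IV in D major).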